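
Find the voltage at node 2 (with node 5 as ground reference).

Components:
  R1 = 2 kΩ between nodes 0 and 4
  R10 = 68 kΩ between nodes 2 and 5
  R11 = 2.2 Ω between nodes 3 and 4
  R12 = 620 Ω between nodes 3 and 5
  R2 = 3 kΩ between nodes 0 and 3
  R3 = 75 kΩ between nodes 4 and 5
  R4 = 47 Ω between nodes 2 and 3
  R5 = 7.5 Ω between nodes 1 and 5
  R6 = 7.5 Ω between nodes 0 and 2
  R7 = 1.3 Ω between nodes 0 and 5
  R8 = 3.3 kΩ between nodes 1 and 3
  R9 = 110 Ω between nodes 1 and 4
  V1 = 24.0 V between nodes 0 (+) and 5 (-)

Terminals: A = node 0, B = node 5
Nodal analysis, taking node 5 as the 0 V reference.
Source V1 fixes V_0 = 24 V.
KCL at each unknown node (sum of currents leaving = 0; resistances in Ω):
  Node 1: (V_1 - 0)/7.5 + (V_1 - V_3)/3300 + (V_1 - V_4)/110 = 0
  Node 2: (V_2 - V_3)/47 + (V_2 - 24)/7.5 + (V_2 - 0)/68000 = 0
  Node 3: (V_3 - 24)/3000 + (V_3 - V_2)/47 + (V_3 - V_1)/3300 + (V_3 - V_4)/2.2 + (V_3 - 0)/620 = 0
  Node 4: (V_4 - 24)/2000 + (V_4 - 0)/75000 + (V_4 - V_1)/110 + (V_4 - V_3)/2.2 = 0
Collecting terms (coefficients in siemens):
  0.1427·V_1 - 0.000303·V_3 - 0.009091·V_4 = 0
  0.1546·V_2 - 0.02128·V_3 = 3.2
  0.4781·V_3 - 0.000303·V_1 - 0.02128·V_2 - 0.4545·V_4 = 0.008
  0.4641·V_4 - 0.009091·V_1 - 0.4545·V_3 = 0.012
Solving these 4 simultaneous equations (Gaussian elimination) gives:
  V_1 = 1.012 V, V_2 = 22.85 V, V_3 = 15.64 V, V_4 = 15.37 V
The requested potential is V_2 = 22.85 V.

Final answer: V_2 = 22.85 V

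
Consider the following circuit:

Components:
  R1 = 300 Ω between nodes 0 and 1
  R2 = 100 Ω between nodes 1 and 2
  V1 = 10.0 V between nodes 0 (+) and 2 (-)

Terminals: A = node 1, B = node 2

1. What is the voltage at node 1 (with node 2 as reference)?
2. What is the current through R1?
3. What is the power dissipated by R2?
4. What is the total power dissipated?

Nodal analysis, taking node 2 as the 0 V reference.
Source V1 fixes V_0 = 10 V.
KCL at each unknown node (sum of currents leaving = 0; resistances in Ω):
  Node 1: (V_1 - 10)/300 + (V_1 - 0)/100 = 0
Collecting terms: 0.01333 × V_1 = 0.03333  =>  V_1 = 2.5 V
Part 1:
  Read off the nodal solution: V_1 = 2.5 V
Part 2:
  I_R1 = (V_0 - V_1)/R1 = (10 - 2.5)/300 = 0.025 A
  Magnitude: I_R1 = 0.025 A
Part 3:
  I_R2 = (V_1 - V_2)/R2 = (2.5 - 0)/100 = 0.025 A
  P_R2 = I_R2² × R2 = (0.025)² × 100 = 0.0625 W
Part 4:
  Power in each resistor, P = (ΔV)²/R:
    P_R1 = (10 - 2.5)²/300 = 0.1875 W
    P_R2 = (2.5 - 0)²/100 = 0.0625 W
  P_total = P_R1 + P_R2 = 0.25 W

Final answers:
1. V_1 = 2.5 V
2. I_R1 = 0.025 A
3. P_R2 = 0.0625 W
4. P_total = 0.25 W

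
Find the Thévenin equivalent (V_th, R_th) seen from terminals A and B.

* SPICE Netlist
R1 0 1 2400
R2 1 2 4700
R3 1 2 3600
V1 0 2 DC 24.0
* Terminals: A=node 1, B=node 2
Step 1 — V_th is the open-circuit voltage V_A - V_B (nothing connected across the terminals).
Nodal analysis, taking node 2 as the 0 V reference.
Source V1 fixes V_0 = 24 V.
KCL at each unknown node (sum of currents leaving = 0; resistances in Ω):
  Node 1: (V_1 - 24)/2400 + (V_1 - 0)/4700 + (V_1 - 0)/3600 = 0
Collecting terms: 0.0009072 × V_1 = 0.01  =>  V_1 = 11.02 V
V_th = V_1 - V_2 = 11.02 - 0 = 11.02 V
Step 2 — R_th: zero the source — replace V1 by a short circuit (node 2 merges into node 0) — and find the resistance seen between A (node 1) and B (node 0).
Reduce the network between node 1 (A) and node 0 (B) by series/parallel combination:
  Rp1 = R1 ‖ R2 ‖ R3 (parallel, all between nodes 0 and 1) = 1/(1/2400 + 1/4700 + 1/3600) = 1102 Ω
R_th = 1.102 kΩ

Final answer: V_th = 11.02 V, R_th = 1.102 kΩ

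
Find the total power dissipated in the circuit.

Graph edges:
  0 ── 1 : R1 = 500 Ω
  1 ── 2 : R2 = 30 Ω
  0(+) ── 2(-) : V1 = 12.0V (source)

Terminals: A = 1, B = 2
Nodal analysis, taking node 2 as the 0 V reference.
Source V1 fixes V_0 = 12 V.
KCL at each unknown node (sum of currents leaving = 0; resistances in Ω):
  Node 1: (V_1 - 12)/500 + (V_1 - 0)/30 = 0
Collecting terms: 0.03533 × V_1 = 0.024  =>  V_1 = 0.6792 V
Power in each resistor, P = (ΔV)²/R:
  P_R1 = (12 - 0.6792)²/500 = 0.2563 W
  P_R2 = (0.6792 - 0)²/30 = 0.01538 W
P_total = P_R1 + P_R2 = 0.2717 W

Final answer: 0.2717 W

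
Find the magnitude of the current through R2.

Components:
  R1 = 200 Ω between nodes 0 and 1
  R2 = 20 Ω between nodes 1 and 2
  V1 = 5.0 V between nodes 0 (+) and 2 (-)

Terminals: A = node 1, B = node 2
Nodal analysis, taking node 2 as the 0 V reference.
Source V1 fixes V_0 = 5 V.
KCL at each unknown node (sum of currents leaving = 0; resistances in Ω):
  Node 1: (V_1 - 5)/200 + (V_1 - 0)/20 = 0
Collecting terms: 0.055 × V_1 = 0.025  =>  V_1 = 0.4545 V
I_R2 = (V_1 - V_2)/R2 = (0.4545 - 0)/20 = 0.02273 A
|I_R2| = 0.02273 A

Final answer: |I_R2| = 0.02273 A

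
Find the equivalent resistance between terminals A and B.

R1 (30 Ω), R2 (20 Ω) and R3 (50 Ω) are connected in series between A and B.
Reduce the network between node 0 (A) and node 3 (B) by series/parallel combination:
  Rs1 = R1 + R2 (series, joined only at node 1) = 30 + 20 = 50 Ω
  Rs2 = R3 + Rs1 (series, joined only at node 2) = 50 + 50 = 100 Ω
R_eq = 100 Ω

Final answer: 100 Ω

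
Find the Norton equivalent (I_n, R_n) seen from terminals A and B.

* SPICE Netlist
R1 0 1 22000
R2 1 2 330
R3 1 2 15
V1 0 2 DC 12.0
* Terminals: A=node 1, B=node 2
Find the Thévenin equivalent first; then I_n = V_th/R_th and R_n = R_th.
Step 1 — V_th is the open-circuit voltage V_A - V_B (nothing connected across the terminals).
Nodal analysis, taking node 2 as the 0 V reference.
Source V1 fixes V_0 = 12 V.
KCL at each unknown node (sum of currents leaving = 0; resistances in Ω):
  Node 1: (V_1 - 12)/22000 + (V_1 - 0)/330 + (V_1 - 0)/15 = 0
Collecting terms: 0.06974 × V_1 = 0.0005455  =>  V_1 = 0.007821 V
V_th = V_1 - V_2 = 0.007821 - 0 = 0.007821 V
Step 2 — R_th: zero the source — replace V1 by a short circuit (node 2 merges into node 0) — and find the resistance seen between A (node 1) and B (node 0).
Reduce the network between node 1 (A) and node 0 (B) by series/parallel combination:
  Rp1 = R1 ‖ R2 ‖ R3 (parallel, all between nodes 0 and 1) = 1/(1/22000 + 1/330 + 1/15) = 14.34 Ω
R_th = 14.34 Ω
I_n = V_th/R_th = 0.007821/14.34 = 0.0005455 A, and R_n = R_th = 14.34 Ω

Final answer: I_n = 0.0005455 A, R_n = 14.34 Ω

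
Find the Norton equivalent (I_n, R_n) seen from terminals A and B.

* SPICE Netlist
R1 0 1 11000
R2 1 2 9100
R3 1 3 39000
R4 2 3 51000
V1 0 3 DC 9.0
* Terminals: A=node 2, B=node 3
Find the Thévenin equivalent first; then I_n = V_th/R_th and R_n = R_th.
Step 1 — V_th is the open-circuit voltage V_A - V_B (nothing connected across the terminals).
Nodal analysis, taking node 3 as the 0 V reference.
Source V1 fixes V_0 = 9 V.
KCL at each unknown node (sum of currents leaving = 0; resistances in Ω):
  Node 1: (V_1 - 9)/11000 + (V_1 - V_2)/9100 + (V_1 - 0)/39000 = 0
  Node 2: (V_2 - V_1)/9100 + (V_2 - 0)/51000 = 0
Collecting terms (coefficients in siemens):
  0.0002264·V_1 - 0.0001099·V_2 = 0.0008182
  0.0001295·V_2 - 0.0001099·V_1 = 0
Determinant D = (0.0002264)(0.0001295) - (-0.0001099)(-0.0001099) = 0.00000001725
V_1 = [(0.0008182)(0.0001295) - (-0.0001099)(0)]/D = 6.143 V
V_2 = [(0.0002264)(0) - (0.0008182)(-0.0001099)]/D = 5.213 V
V_th = V_2 - V_3 = 5.213 - 0 = 5.213 V
Step 2 — R_th: zero the source — replace V1 by a short circuit (node 3 merges into node 0) — and find the resistance seen between A (node 2) and B (node 0).
Reduce the network between node 2 (A) and node 0 (B) by series/parallel combination:
  Rp1 = R1 ‖ R3 (parallel, both between nodes 0 and 1) = 1/(1/11000 + 1/39000) = 8580 Ω
  Rs1 = R2 + Rp1 (series, joined only at node 1) = 9100 + 8580 = 17680 Ω
  Rp2 = R4 ‖ Rs1 (parallel, both between nodes 0 and 2) = 1/(1/51000 + 1/17680) = 13130 Ω
R_th = 13.13 kΩ
I_n = V_th/R_th = 5.213/13130 = 0.0003971 A, and R_n = R_th = 13.13 kΩ

Final answer: I_n = 0.0003971 A, R_n = 13.13 kΩ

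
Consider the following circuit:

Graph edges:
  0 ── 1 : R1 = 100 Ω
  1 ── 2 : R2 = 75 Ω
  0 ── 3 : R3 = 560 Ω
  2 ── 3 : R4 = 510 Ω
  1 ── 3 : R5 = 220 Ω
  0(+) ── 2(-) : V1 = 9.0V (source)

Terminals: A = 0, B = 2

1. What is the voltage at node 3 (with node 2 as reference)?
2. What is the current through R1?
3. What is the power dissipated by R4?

Nodal analysis, taking node 2 as the 0 V reference.
Source V1 fixes V_0 = 9 V.
KCL at each unknown node (sum of currents leaving = 0; resistances in Ω):
  Node 1: (V_1 - 9)/100 + (V_1 - 0)/75 + (V_1 - V_3)/220 = 0
  Node 3: (V_3 - 9)/560 + (V_3 - 0)/510 + (V_3 - V_1)/220 = 0
Collecting terms (coefficients in siemens):
  0.02788·V_1 - 0.004545·V_3 = 0.09
  0.008292·V_3 - 0.004545·V_1 = 0.01607
Determinant D = (0.02788)(0.008292) - (-0.004545)(-0.004545) = 0.0002105
V_1 = [(0.09)(0.008292) - (-0.004545)(0.01607)]/D = 3.892 V
V_3 = [(0.02788)(0.01607) - (0.09)(-0.004545)]/D = 4.072 V
Part 1:
  Read off the nodal solution: V_3 = 4.072 V
Part 2:
  I_R1 = (V_0 - V_1)/R1 = (9 - 3.892)/100 = 0.05108 A
  Magnitude: I_R1 = 0.05108 A
Part 3:
  I_R4 = (V_2 - V_3)/R4 = (0 - 4.072)/510 = -0.007984 A
  P_R4 = I_R4² × R4 = (-0.007984)² × 510 = 0.03251 W

Final answers:
1. V_3 = 4.072 V
2. I_R1 = 0.05108 A
3. P_R4 = 0.03251 W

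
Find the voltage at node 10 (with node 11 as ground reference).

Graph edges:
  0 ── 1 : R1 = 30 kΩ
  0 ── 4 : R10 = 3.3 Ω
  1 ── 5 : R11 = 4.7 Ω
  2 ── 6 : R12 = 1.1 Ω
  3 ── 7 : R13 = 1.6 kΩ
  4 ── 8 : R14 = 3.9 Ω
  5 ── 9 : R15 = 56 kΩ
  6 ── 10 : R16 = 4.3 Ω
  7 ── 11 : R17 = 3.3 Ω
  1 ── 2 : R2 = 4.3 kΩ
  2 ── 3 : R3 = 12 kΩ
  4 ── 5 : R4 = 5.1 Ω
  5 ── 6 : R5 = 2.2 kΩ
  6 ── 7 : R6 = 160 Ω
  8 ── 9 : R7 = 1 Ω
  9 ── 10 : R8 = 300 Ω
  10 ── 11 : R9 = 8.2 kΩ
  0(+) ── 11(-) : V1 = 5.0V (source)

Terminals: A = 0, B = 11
Nodal analysis, taking node 11 as the 0 V reference.
Source V1 fixes V_0 = 5 V.
KCL at each unknown node (sum of currents leaving = 0; resistances in Ω):
  Node 1: (V_1 - 5)/30000 + (V_1 - V_2)/4300 + (V_1 - V_5)/4.7 = 0
  Node 2: (V_2 - V_1)/4300 + (V_2 - V_3)/12000 + (V_2 - V_6)/1.1 = 0
  Node 3: (V_3 - V_2)/12000 + (V_3 - V_7)/1600 = 0
  Node 4: (V_4 - V_5)/5.1 + (V_4 - 5)/3.3 + (V_4 - V_8)/3.9 = 0
  Node 5: (V_5 - V_4)/5.1 + (V_5 - V_6)/2200 + (V_5 - V_1)/4.7 + (V_5 - V_9)/56000 = 0
  Node 6: (V_6 - V_5)/2200 + (V_6 - V_7)/160 + (V_6 - V_2)/1.1 + (V_6 - V_10)/4.3 = 0
  Node 7: (V_7 - V_6)/160 + (V_7 - V_3)/1600 + (V_7 - 0)/3.3 = 0
  Node 8: (V_8 - V_9)/1 + (V_8 - V_4)/3.9 = 0
  Node 9: (V_9 - V_8)/1 + (V_9 - V_10)/300 + (V_9 - V_5)/56000 = 0
  Node 10: (V_10 - V_9)/300 + (V_10 - 0)/8200 + (V_10 - V_6)/4.3 = 0
Collecting terms (coefficients in siemens):
  0.213·V_1 - 0.0002326·V_2 - 0.2128·V_5 = 0.0001667
  0.9094·V_2 - 0.0002326·V_1 - 0.00008333·V_3 - 0.9091·V_6 = 0
  0.0007083·V_3 - 0.00008333·V_2 - 0.000625·V_7 = 0
  0.7555·V_4 - 0.1961·V_5 - 0.2564·V_8 = 1.515
  0.4093·V_5 - 0.2128·V_1 - 0.1961·V_4 - 0.0004545·V_6 - 0.00001786·V_9 = 0
  1.148·V_6 - 0.9091·V_2 - 0.0004545·V_5 - 0.00625·V_7 - 0.2326·V_10 = 0
  0.3099·V_7 - 0.000625·V_3 - 0.00625·V_6 = 0
  1.256·V_8 - 0.2564·V_4 - 1·V_9 = 0
  1.003·V_9 - 0.00001786·V_5 - 1·V_8 - 0.003333·V_10 = 0
  0.236·V_10 - 0.2326·V_6 - 0.003333·V_9 = 0
Solving these 10 simultaneous equations (Gaussian elimination) gives:
  V_1 = 4.946 V, V_2 = 1.9 V, V_3 = 0.2577 V, V_4 = 4.96 V
  V_5 = 4.95 V, V_6 = 1.899 V, V_7 = 0.03882 V, V_8 = 4.922 V
  V_9 = 4.912 V, V_10 = 1.941 V
The requested potential is V_10 = 1.941 V.

Final answer: V_10 = 1.941 V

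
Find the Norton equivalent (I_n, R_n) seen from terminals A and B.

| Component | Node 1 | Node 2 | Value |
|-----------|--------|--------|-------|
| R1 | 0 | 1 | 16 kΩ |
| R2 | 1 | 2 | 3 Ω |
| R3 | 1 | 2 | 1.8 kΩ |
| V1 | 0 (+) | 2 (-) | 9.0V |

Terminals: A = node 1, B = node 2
Find the Thévenin equivalent first; then I_n = V_th/R_th and R_n = R_th.
Step 1 — V_th is the open-circuit voltage V_A - V_B (nothing connected across the terminals).
Nodal analysis, taking node 2 as the 0 V reference.
Source V1 fixes V_0 = 9 V.
KCL at each unknown node (sum of currents leaving = 0; resistances in Ω):
  Node 1: (V_1 - 9)/16000 + (V_1 - 0)/3 + (V_1 - 0)/1800 = 0
Collecting terms: 0.334 × V_1 = 0.0005625  =>  V_1 = 0.001684 V
V_th = V_1 - V_2 = 0.001684 - 0 = 0.001684 V
Step 2 — R_th: zero the source — replace V1 by a short circuit (node 2 merges into node 0) — and find the resistance seen between A (node 1) and B (node 0).
Reduce the network between node 1 (A) and node 0 (B) by series/parallel combination:
  Rp1 = R1 ‖ R2 ‖ R3 (parallel, all between nodes 0 and 1) = 1/(1/16000 + 1/3 + 1/1800) = 2.994 Ω
R_th = 2.994 Ω
I_n = V_th/R_th = 0.001684/2.994 = 0.0005625 A, and R_n = R_th = 2.994 Ω

Final answer: I_n = 0.0005625 A, R_n = 2.994 Ω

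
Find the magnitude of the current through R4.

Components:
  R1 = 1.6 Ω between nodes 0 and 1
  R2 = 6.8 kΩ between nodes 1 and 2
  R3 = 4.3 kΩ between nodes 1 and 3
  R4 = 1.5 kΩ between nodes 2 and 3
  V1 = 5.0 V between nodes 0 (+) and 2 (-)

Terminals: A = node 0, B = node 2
Nodal analysis, taking node 2 as the 0 V reference.
Source V1 fixes V_0 = 5 V.
KCL at each unknown node (sum of currents leaving = 0; resistances in Ω):
  Node 1: (V_1 - 5)/1.6 + (V_1 - 0)/6800 + (V_1 - V_3)/4300 = 0
  Node 3: (V_3 - V_1)/4300 + (V_3 - 0)/1500 = 0
Collecting terms (coefficients in siemens):
  0.6254·V_1 - 0.0002326·V_3 = 3.125
  0.0008992·V_3 - 0.0002326·V_1 = 0
Determinant D = (0.6254)(0.0008992) - (-0.0002326)(-0.0002326) = 0.0005623
V_1 = [(3.125)(0.0008992) - (-0.0002326)(0)]/D = 4.997 V
V_3 = [(0.6254)(0) - (3.125)(-0.0002326)]/D = 1.292 V
I_R4 = (V_2 - V_3)/R4 = (0 - 1.292)/1500 = -0.0008616 A
|I_R4| = 0.0008616 A

Final answer: |I_R4| = 0.0008616 A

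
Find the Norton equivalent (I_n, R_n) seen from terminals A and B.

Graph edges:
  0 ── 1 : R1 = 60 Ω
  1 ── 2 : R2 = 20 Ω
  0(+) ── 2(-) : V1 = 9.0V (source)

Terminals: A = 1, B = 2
Find the Thévenin equivalent first; then I_n = V_th/R_th and R_n = R_th.
Step 1 — V_th is the open-circuit voltage V_A - V_B (nothing connected across the terminals).
Nodal analysis, taking node 2 as the 0 V reference.
Source V1 fixes V_0 = 9 V.
KCL at each unknown node (sum of currents leaving = 0; resistances in Ω):
  Node 1: (V_1 - 9)/60 + (V_1 - 0)/20 = 0
Collecting terms: 0.06667 × V_1 = 0.15  =>  V_1 = 2.25 V
V_th = V_1 - V_2 = 2.25 - 0 = 2.25 V
Step 2 — R_th: zero the source — replace V1 by a short circuit (node 2 merges into node 0) — and find the resistance seen between A (node 1) and B (node 0).
Reduce the network between node 1 (A) and node 0 (B) by series/parallel combination:
  Rp1 = R1 ‖ R2 (parallel, both between nodes 0 and 1) = 1/(1/60 + 1/20) = 15 Ω
R_th = 15 Ω
I_n = V_th/R_th = 2.25/15 = 0.15 A, and R_n = R_th = 15 Ω

Final answer: I_n = 0.15 A, R_n = 15 Ω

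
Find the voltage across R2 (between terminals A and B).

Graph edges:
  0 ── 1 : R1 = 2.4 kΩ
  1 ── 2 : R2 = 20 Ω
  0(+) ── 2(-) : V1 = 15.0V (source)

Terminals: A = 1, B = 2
R1 and R2 are in series across V1 (node 0 → node 1 → node 2), and the output A–B is taken across R2, so this is a voltage divider.
Series current: I = V1/(R1 + R2) = 15/(2400 + 20) = 15/2420 = 0.006198 A
V_R2 = I × R2 = V1 × R2/(R1 + R2) = 15 × 20/2420 = 0.124 V

Final answer: 0.124 V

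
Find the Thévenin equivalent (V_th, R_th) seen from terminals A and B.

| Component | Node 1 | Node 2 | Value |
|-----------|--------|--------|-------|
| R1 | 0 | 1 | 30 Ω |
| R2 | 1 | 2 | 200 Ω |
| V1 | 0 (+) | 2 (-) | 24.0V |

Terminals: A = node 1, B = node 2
Step 1 — V_th is the open-circuit voltage V_A - V_B (nothing connected across the terminals).
Nodal analysis, taking node 2 as the 0 V reference.
Source V1 fixes V_0 = 24 V.
KCL at each unknown node (sum of currents leaving = 0; resistances in Ω):
  Node 1: (V_1 - 24)/30 + (V_1 - 0)/200 = 0
Collecting terms: 0.03833 × V_1 = 0.8  =>  V_1 = 20.87 V
V_th = V_1 - V_2 = 20.87 - 0 = 20.87 V
Step 2 — R_th: zero the source — replace V1 by a short circuit (node 2 merges into node 0) — and find the resistance seen between A (node 1) and B (node 0).
Reduce the network between node 1 (A) and node 0 (B) by series/parallel combination:
  Rp1 = R1 ‖ R2 (parallel, both between nodes 0 and 1) = 1/(1/30 + 1/200) = 26.09 Ω
R_th = 26.09 Ω

Final answer: V_th = 20.87 V, R_th = 26.09 Ω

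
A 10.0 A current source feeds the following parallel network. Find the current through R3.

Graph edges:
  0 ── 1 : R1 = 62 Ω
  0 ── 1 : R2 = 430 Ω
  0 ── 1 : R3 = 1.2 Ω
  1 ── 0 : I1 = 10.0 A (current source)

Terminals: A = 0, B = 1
All resistors sit directly between nodes 0 and 1, so they are in parallel and share one voltage V; the full source current 10 A splits among them.
1/R_par = 1/62 + 1/430 + 1/1.2 = 0.8518 S  =>  R_par = 1.174 Ω
V = I × R_par = 10 × 1.174 = 11.74 V
I_R3 = V/R3 = 11.74/1.2 = 9.783 A

Final answer: 9.783 A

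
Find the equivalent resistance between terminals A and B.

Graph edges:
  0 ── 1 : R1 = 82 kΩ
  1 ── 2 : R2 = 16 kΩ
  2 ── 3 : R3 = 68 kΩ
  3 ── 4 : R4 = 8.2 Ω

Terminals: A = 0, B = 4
Reduce the network between node 0 (A) and node 4 (B) by series/parallel combination:
  Rs1 = R1 + R2 (series, joined only at node 1) = 82000 + 16000 = 98000 Ω
  Rs2 = R3 + Rs1 (series, joined only at node 2) = 68000 + 98000 = 166000 Ω
  Rs3 = R4 + Rs2 (series, joined only at node 3) = 8.2 + 166000 = 166000 Ω
R_eq = 166 kΩ

Final answer: 166 kΩ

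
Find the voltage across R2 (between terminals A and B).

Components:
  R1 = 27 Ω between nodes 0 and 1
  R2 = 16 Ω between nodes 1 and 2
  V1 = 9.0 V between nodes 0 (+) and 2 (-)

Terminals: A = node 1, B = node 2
R1 and R2 are in series across V1 (node 0 → node 1 → node 2), and the output A–B is taken across R2, so this is a voltage divider.
Series current: I = V1/(R1 + R2) = 9/(27 + 16) = 9/43 = 0.2093 A
V_R2 = I × R2 = V1 × R2/(R1 + R2) = 9 × 16/43 = 3.349 V

Final answer: 3.349 V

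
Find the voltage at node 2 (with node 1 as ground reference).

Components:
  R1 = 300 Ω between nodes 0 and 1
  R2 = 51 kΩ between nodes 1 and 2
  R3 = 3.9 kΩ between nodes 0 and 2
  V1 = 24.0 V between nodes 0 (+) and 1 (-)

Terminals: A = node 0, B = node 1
Nodal analysis, taking node 1 as the 0 V reference.
Source V1 fixes V_0 = 24 V.
KCL at each unknown node (sum of currents leaving = 0; resistances in Ω):
  Node 2: (V_2 - 0)/51000 + (V_2 - 24)/3900 = 0
Collecting terms: 0.000276 × V_2 = 0.006154  =>  V_2 = 22.3 V
The requested potential is V_2 = 22.3 V.

Final answer: V_2 = 22.3 V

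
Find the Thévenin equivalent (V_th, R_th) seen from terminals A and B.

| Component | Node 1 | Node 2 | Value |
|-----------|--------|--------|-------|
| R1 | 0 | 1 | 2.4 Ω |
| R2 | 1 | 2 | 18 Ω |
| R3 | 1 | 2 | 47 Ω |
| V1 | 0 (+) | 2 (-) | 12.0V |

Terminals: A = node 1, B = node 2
Step 1 — V_th is the open-circuit voltage V_A - V_B (nothing connected across the terminals).
Nodal analysis, taking node 2 as the 0 V reference.
Source V1 fixes V_0 = 12 V.
KCL at each unknown node (sum of currents leaving = 0; resistances in Ω):
  Node 1: (V_1 - 12)/2.4 + (V_1 - 0)/18 + (V_1 - 0)/47 = 0
Collecting terms: 0.4935 × V_1 = 5  =>  V_1 = 10.13 V
V_th = V_1 - V_2 = 10.13 - 0 = 10.13 V
Step 2 — R_th: zero the source — replace V1 by a short circuit (node 2 merges into node 0) — and find the resistance seen between A (node 1) and B (node 0).
Reduce the network between node 1 (A) and node 0 (B) by series/parallel combination:
  Rp1 = R1 ‖ R2 ‖ R3 (parallel, all between nodes 0 and 1) = 1/(1/2.4 + 1/18 + 1/47) = 2.026 Ω
R_th = 2.026 Ω

Final answer: V_th = 10.13 V, R_th = 2.026 Ω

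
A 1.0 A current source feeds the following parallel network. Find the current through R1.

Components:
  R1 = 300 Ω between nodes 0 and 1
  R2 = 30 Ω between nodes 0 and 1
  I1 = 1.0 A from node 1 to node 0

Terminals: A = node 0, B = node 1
All resistors sit directly between nodes 0 and 1, so they are in parallel and share one voltage V; the full source current 1 A splits among them.
1/R_par = 1/300 + 1/30 = 0.03667 S  =>  R_par = 27.27 Ω
V = I × R_par = 1 × 27.27 = 27.27 V
I_R1 = V/R1 = 27.27/300 = 0.09091 A

Final answer: 0.09091 A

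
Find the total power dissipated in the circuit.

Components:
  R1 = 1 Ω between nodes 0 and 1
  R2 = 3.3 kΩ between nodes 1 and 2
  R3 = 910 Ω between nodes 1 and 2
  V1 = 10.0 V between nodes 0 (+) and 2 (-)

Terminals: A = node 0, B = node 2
Nodal analysis, taking node 2 as the 0 V reference.
Source V1 fixes V_0 = 10 V.
KCL at each unknown node (sum of currents leaving = 0; resistances in Ω):
  Node 1: (V_1 - 10)/1 + (V_1 - 0)/3300 + (V_1 - 0)/910 = 0
Collecting terms: 1.001 × V_1 = 10  =>  V_1 = 9.986 V
Power in each resistor, P = (ΔV)²/R:
  P_R1 = (10 - 9.986)²/1 = 0.000196 W
  P_R2 = (9.986 - 0)²/3300 = 0.03022 W
  P_R3 = (9.986 - 0)²/910 = 0.1096 W
P_total = P_R1 + P_R2 + P_R3 = 0.14 W

Final answer: 0.14 W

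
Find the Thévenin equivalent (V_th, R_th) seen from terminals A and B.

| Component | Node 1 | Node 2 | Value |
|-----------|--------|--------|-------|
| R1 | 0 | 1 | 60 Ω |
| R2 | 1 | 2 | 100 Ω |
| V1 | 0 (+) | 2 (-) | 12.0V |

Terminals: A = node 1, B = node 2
Step 1 — V_th is the open-circuit voltage V_A - V_B (nothing connected across the terminals).
Nodal analysis, taking node 2 as the 0 V reference.
Source V1 fixes V_0 = 12 V.
KCL at each unknown node (sum of currents leaving = 0; resistances in Ω):
  Node 1: (V_1 - 12)/60 + (V_1 - 0)/100 = 0
Collecting terms: 0.02667 × V_1 = 0.2  =>  V_1 = 7.5 V
V_th = V_1 - V_2 = 7.5 - 0 = 7.5 V
Step 2 — R_th: zero the source — replace V1 by a short circuit (node 2 merges into node 0) — and find the resistance seen between A (node 1) and B (node 0).
Reduce the network between node 1 (A) and node 0 (B) by series/parallel combination:
  Rp1 = R1 ‖ R2 (parallel, both between nodes 0 and 1) = 1/(1/60 + 1/100) = 37.5 Ω
R_th = 37.5 Ω

Final answer: V_th = 7.5 V, R_th = 37.5 Ω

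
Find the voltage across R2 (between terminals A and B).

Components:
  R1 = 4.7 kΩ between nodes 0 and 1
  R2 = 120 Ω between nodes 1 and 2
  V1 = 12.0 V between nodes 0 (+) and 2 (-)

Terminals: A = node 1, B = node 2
R1 and R2 are in series across V1 (node 0 → node 1 → node 2), and the output A–B is taken across R2, so this is a voltage divider.
Series current: I = V1/(R1 + R2) = 12/(4700 + 120) = 12/4820 = 0.00249 A
V_R2 = I × R2 = V1 × R2/(R1 + R2) = 12 × 120/4820 = 0.2988 V

Final answer: 0.2988 V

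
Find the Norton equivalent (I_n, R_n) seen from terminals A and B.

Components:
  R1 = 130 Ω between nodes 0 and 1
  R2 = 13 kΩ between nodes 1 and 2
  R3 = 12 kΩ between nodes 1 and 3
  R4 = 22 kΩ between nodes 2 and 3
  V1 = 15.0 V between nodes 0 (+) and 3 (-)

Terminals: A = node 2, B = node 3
Find the Thévenin equivalent first; then I_n = V_th/R_th and R_n = R_th.
Step 1 — V_th is the open-circuit voltage V_A - V_B (nothing connected across the terminals).
Nodal analysis, taking node 3 as the 0 V reference.
Source V1 fixes V_0 = 15 V.
KCL at each unknown node (sum of currents leaving = 0; resistances in Ω):
  Node 1: (V_1 - 15)/130 + (V_1 - V_2)/13000 + (V_1 - 0)/12000 = 0
  Node 2: (V_2 - V_1)/13000 + (V_2 - 0)/22000 = 0
Collecting terms (coefficients in siemens):
  0.007853·V_1 - 0.00007692·V_2 = 0.1154
  0.0001224·V_2 - 0.00007692·V_1 = 0
Determinant D = (0.007853)(0.0001224) - (-0.00007692)(-0.00007692) = 0.0000009551
V_1 = [(0.1154)(0.0001224) - (-0.00007692)(0)]/D = 14.78 V
V_2 = [(0.007853)(0) - (0.1154)(-0.00007692)]/D = 9.293 V
V_th = V_2 - V_3 = 9.293 - 0 = 9.293 V
Step 2 — R_th: zero the source — replace V1 by a short circuit (node 3 merges into node 0) — and find the resistance seen between A (node 2) and B (node 0).
Reduce the network between node 2 (A) and node 0 (B) by series/parallel combination:
  Rp1 = R1 ‖ R3 (parallel, both between nodes 0 and 1) = 1/(1/130 + 1/12000) = 128.6 Ω
  Rs1 = R2 + Rp1 (series, joined only at node 1) = 13000 + 128.6 = 13130 Ω
  Rp2 = R4 ‖ Rs1 (parallel, both between nodes 0 and 2) = 1/(1/22000 + 1/13130) = 8222 Ω
R_th = 8.222 kΩ
I_n = V_th/R_th = 9.293/8222 = 0.00113 A, and R_n = R_th = 8.222 kΩ

Final answer: I_n = 0.00113 A, R_n = 8.222 kΩ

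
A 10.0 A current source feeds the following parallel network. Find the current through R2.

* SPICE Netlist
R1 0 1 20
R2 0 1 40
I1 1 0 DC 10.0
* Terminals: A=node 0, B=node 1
All resistors sit directly between nodes 0 and 1, so they are in parallel and share one voltage V; the full source current 10 A splits among them.
1/R_par = 1/20 + 1/40 = 0.075 S  =>  R_par = 13.33 Ω
V = I × R_par = 10 × 13.33 = 133.3 V
I_R2 = V/R2 = 133.3/40 = 3.333 A

Final answer: 3.333 A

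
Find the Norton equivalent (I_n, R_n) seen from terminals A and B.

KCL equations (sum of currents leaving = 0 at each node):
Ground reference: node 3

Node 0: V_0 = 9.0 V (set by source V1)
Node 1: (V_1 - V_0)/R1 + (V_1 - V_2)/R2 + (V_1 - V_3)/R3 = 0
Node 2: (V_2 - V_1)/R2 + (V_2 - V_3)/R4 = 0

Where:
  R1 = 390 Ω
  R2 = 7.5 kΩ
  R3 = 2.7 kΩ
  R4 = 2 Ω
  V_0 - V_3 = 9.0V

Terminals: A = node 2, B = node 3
Find the Thévenin equivalent first; then I_n = V_th/R_th and R_n = R_th.
Step 1 — V_th is the open-circuit voltage V_A - V_B (nothing connected across the terminals).
Nodal analysis, taking node 3 as the 0 V reference.
Source V1 fixes V_0 = 9 V.
KCL at each unknown node (sum of currents leaving = 0; resistances in Ω):
  Node 1: (V_1 - 9)/390 + (V_1 - V_2)/7500 + (V_1 - 0)/2700 = 0
  Node 2: (V_2 - V_1)/7500 + (V_2 - 0)/2 = 0
Collecting terms (coefficients in siemens):
  0.003068·V_1 - 0.0001333·V_2 = 0.02308
  0.5001·V_2 - 0.0001333·V_1 = 0
Determinant D = (0.003068)(0.5001) - (-0.0001333)(-0.0001333) = 0.001534
V_1 = [(0.02308)(0.5001) - (-0.0001333)(0)]/D = 7.522 V
V_2 = [(0.003068)(0) - (0.02308)(-0.0001333)]/D = 0.002005 V
V_th = V_2 - V_3 = 0.002005 - 0 = 0.002005 V
Step 2 — R_th: zero the source — replace V1 by a short circuit (node 3 merges into node 0) — and find the resistance seen between A (node 2) and B (node 0).
Reduce the network between node 2 (A) and node 0 (B) by series/parallel combination:
  Rp1 = R1 ‖ R3 (parallel, both between nodes 0 and 1) = 1/(1/390 + 1/2700) = 340.8 Ω
  Rs1 = R2 + Rp1 (series, joined only at node 1) = 7500 + 340.8 = 7841 Ω
  Rp2 = R4 ‖ Rs1 (parallel, both between nodes 0 and 2) = 1/(1/2 + 1/7841) = 1.999 Ω
R_th = 1.999 Ω
I_n = V_th/R_th = 0.002005/1.999 = 0.001003 A, and R_n = R_th = 1.999 Ω

Final answer: I_n = 0.001003 A, R_n = 1.999 Ω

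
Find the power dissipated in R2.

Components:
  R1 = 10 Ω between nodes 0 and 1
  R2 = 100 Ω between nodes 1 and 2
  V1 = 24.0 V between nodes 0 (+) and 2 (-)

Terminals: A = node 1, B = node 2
Nodal analysis, taking node 2 as the 0 V reference.
Source V1 fixes V_0 = 24 V.
KCL at each unknown node (sum of currents leaving = 0; resistances in Ω):
  Node 1: (V_1 - 24)/10 + (V_1 - 0)/100 = 0
Collecting terms: 0.11 × V_1 = 2.4  =>  V_1 = 21.82 V
I_R2 = (V_1 - V_2)/R2 = (21.82 - 0)/100 = 0.2182 A
P_R2 = I_R2² × R2 = (0.2182)² × 100 = 4.76 W

Final answer: 4.76 W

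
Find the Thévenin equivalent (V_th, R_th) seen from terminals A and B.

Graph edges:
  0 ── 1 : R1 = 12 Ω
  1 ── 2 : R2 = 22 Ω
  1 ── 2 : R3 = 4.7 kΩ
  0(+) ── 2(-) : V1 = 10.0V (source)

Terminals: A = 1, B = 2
Step 1 — V_th is the open-circuit voltage V_A - V_B (nothing connected across the terminals).
Nodal analysis, taking node 2 as the 0 V reference.
Source V1 fixes V_0 = 10 V.
KCL at each unknown node (sum of currents leaving = 0; resistances in Ω):
  Node 1: (V_1 - 10)/12 + (V_1 - 0)/22 + (V_1 - 0)/4700 = 0
Collecting terms: 0.129 × V_1 = 0.8333  =>  V_1 = 6.46 V
V_th = V_1 - V_2 = 6.46 - 0 = 6.46 V
Step 2 — R_th: zero the source — replace V1 by a short circuit (node 2 merges into node 0) — and find the resistance seen between A (node 1) and B (node 0).
Reduce the network between node 1 (A) and node 0 (B) by series/parallel combination:
  Rp1 = R1 ‖ R2 ‖ R3 (parallel, all between nodes 0 and 1) = 1/(1/12 + 1/22 + 1/4700) = 7.752 Ω
R_th = 7.752 Ω

Final answer: V_th = 6.46 V, R_th = 7.752 Ω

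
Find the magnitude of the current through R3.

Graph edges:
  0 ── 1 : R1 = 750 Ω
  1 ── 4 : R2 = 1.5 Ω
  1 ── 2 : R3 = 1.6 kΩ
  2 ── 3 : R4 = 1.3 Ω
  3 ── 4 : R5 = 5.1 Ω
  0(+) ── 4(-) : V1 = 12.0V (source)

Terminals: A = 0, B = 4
Nodal analysis, taking node 4 as the 0 V reference.
Source V1 fixes V_0 = 12 V.
KCL at each unknown node (sum of currents leaving = 0; resistances in Ω):
  Node 1: (V_1 - 12)/750 + (V_1 - 0)/1.5 + (V_1 - V_2)/1600 = 0
  Node 2: (V_2 - V_1)/1600 + (V_2 - V_3)/1.3 = 0
  Node 3: (V_3 - V_2)/1.3 + (V_3 - 0)/5.1 = 0
Collecting terms (coefficients in siemens):
  0.6686·V_1 - 0.000625·V_2 = 0.016
  0.7699·V_2 - 0.000625·V_1 - 0.7692·V_3 = 0
  0.9653·V_3 - 0.7692·V_2 = 0
Solving these 3 simultaneous equations (Gaussian elimination) gives:
  V_1 = 0.02393 V, V_2 = 0.00009534 V, V_3 = 0.00007597 V
I_R3 = (V_1 - V_2)/R3 = (0.02393 - 0.00009534)/1600 = 0.0000149 A
|I_R3| = 0.0000149 A

Final answer: |I_R3| = 1.49e-05 A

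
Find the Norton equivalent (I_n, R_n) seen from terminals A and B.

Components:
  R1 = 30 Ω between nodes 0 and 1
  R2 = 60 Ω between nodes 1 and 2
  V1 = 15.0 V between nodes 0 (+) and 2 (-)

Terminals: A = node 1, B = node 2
Find the Thévenin equivalent first; then I_n = V_th/R_th and R_n = R_th.
Step 1 — V_th is the open-circuit voltage V_A - V_B (nothing connected across the terminals).
Nodal analysis, taking node 2 as the 0 V reference.
Source V1 fixes V_0 = 15 V.
KCL at each unknown node (sum of currents leaving = 0; resistances in Ω):
  Node 1: (V_1 - 15)/30 + (V_1 - 0)/60 = 0
Collecting terms: 0.05 × V_1 = 0.5  =>  V_1 = 10 V
V_th = V_1 - V_2 = 10 - 0 = 10 V
Step 2 — R_th: zero the source — replace V1 by a short circuit (node 2 merges into node 0) — and find the resistance seen between A (node 1) and B (node 0).
Reduce the network between node 1 (A) and node 0 (B) by series/parallel combination:
  Rp1 = R1 ‖ R2 (parallel, both between nodes 0 and 1) = 1/(1/30 + 1/60) = 20 Ω
R_th = 20 Ω
I_n = V_th/R_th = 10/20 = 0.5 A, and R_n = R_th = 20 Ω

Final answer: I_n = 0.5 A, R_n = 20 Ω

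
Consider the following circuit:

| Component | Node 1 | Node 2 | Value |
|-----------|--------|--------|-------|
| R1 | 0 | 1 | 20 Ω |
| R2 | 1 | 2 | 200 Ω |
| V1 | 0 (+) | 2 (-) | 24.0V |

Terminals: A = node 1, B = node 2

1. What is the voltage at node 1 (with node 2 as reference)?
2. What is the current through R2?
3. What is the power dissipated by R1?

Nodal analysis, taking node 2 as the 0 V reference.
Source V1 fixes V_0 = 24 V.
KCL at each unknown node (sum of currents leaving = 0; resistances in Ω):
  Node 1: (V_1 - 24)/20 + (V_1 - 0)/200 = 0
Collecting terms: 0.055 × V_1 = 1.2  =>  V_1 = 21.82 V
Part 1:
  Read off the nodal solution: V_1 = 21.82 V
Part 2:
  I_R2 = (V_1 - V_2)/R2 = (21.82 - 0)/200 = 0.1091 A
  Magnitude: I_R2 = 0.1091 A
Part 3:
  I_R1 = (V_0 - V_1)/R1 = (24 - 21.82)/20 = 0.1091 A
  P_R1 = I_R1² × R1 = (0.1091)² × 20 = 0.238 W

Final answers:
1. V_1 = 21.82 V
2. I_R2 = 0.1091 A
3. P_R1 = 0.238 W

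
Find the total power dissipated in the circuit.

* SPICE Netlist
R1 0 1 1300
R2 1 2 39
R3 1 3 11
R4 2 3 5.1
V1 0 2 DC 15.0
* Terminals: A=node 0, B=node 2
Nodal analysis, taking node 2 as the 0 V reference.
Source V1 fixes V_0 = 15 V.
KCL at each unknown node (sum of currents leaving = 0; resistances in Ω):
  Node 1: (V_1 - 15)/1300 + (V_1 - 0)/39 + (V_1 - V_3)/11 = 0
  Node 3: (V_3 - V_1)/11 + (V_3 - 0)/5.1 = 0
Collecting terms (coefficients in siemens):
  0.1173·V_1 - 0.09091·V_3 = 0.01154
  0.287·V_3 - 0.09091·V_1 = 0
Determinant D = (0.1173)(0.287) - (-0.09091)(-0.09091) = 0.0254
V_1 = [(0.01154)(0.287) - (-0.09091)(0)]/D = 0.1303 V
V_3 = [(0.1173)(0) - (0.01154)(-0.09091)]/D = 0.04129 V
Power in each resistor, P = (ΔV)²/R:
  P_R1 = (15 - 0.1303)²/1300 = 0.1701 W
  P_R2 = (0.1303 - 0)²/39 = 0.0004356 W
  P_R3 = (0.1303 - 0.04129)²/11 = 0.000721 W
  P_R4 = (0 - 0.04129)²/5.1 = 0.0003343 W
P_total = P_R1 + P_R2 + P_R3 + P_R4 = 0.1716 W

Final answer: 0.1716 W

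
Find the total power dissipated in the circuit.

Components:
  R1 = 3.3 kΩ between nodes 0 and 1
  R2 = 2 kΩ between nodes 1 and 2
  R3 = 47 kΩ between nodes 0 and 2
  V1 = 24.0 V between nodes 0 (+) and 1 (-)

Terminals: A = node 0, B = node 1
Nodal analysis, taking node 1 as the 0 V reference.
Source V1 fixes V_0 = 24 V.
KCL at each unknown node (sum of currents leaving = 0; resistances in Ω):
  Node 2: (V_2 - 0)/2000 + (V_2 - 24)/47000 = 0
Collecting terms: 0.0005213 × V_2 = 0.0005106  =>  V_2 = 0.9796 V
Power in each resistor, P = (ΔV)²/R:
  P_R1 = (24 - 0)²/3300 = 0.1745 W
  P_R2 = (0 - 0.9796)²/2000 = 0.0004798 W
  P_R3 = (24 - 0.9796)²/47000 = 0.01128 W
P_total = P_R1 + P_R2 + P_R3 = 0.1863 W

Final answer: 0.1863 W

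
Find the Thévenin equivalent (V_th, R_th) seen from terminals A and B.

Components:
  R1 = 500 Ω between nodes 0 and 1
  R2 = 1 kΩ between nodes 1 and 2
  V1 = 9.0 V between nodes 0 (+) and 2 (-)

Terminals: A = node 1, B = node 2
Step 1 — V_th is the open-circuit voltage V_A - V_B (nothing connected across the terminals).
Nodal analysis, taking node 2 as the 0 V reference.
Source V1 fixes V_0 = 9 V.
KCL at each unknown node (sum of currents leaving = 0; resistances in Ω):
  Node 1: (V_1 - 9)/500 + (V_1 - 0)/1000 = 0
Collecting terms: 0.003 × V_1 = 0.018  =>  V_1 = 6 V
V_th = V_1 - V_2 = 6 - 0 = 6 V
Step 2 — R_th: zero the source — replace V1 by a short circuit (node 2 merges into node 0) — and find the resistance seen between A (node 1) and B (node 0).
Reduce the network between node 1 (A) and node 0 (B) by series/parallel combination:
  Rp1 = R1 ‖ R2 (parallel, both between nodes 0 and 1) = 1/(1/500 + 1/1000) = 333.3 Ω
R_th = 333.3 Ω

Final answer: V_th = 6 V, R_th = 333.3 Ω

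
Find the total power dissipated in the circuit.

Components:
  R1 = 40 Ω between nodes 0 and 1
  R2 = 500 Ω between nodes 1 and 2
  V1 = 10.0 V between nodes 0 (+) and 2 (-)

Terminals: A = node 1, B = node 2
Nodal analysis, taking node 2 as the 0 V reference.
Source V1 fixes V_0 = 10 V.
KCL at each unknown node (sum of currents leaving = 0; resistances in Ω):
  Node 1: (V_1 - 10)/40 + (V_1 - 0)/500 = 0
Collecting terms: 0.027 × V_1 = 0.25  =>  V_1 = 9.259 V
Power in each resistor, P = (ΔV)²/R:
  P_R1 = (10 - 9.259)²/40 = 0.01372 W
  P_R2 = (9.259 - 0)²/500 = 0.1715 W
P_total = P_R1 + P_R2 = 0.1852 W

Final answer: 0.1852 W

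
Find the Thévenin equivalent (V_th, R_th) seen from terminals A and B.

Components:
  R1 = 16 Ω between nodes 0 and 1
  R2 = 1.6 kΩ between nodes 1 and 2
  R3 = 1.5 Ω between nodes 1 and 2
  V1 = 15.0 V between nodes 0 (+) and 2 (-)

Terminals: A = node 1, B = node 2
Step 1 — V_th is the open-circuit voltage V_A - V_B (nothing connected across the terminals).
Nodal analysis, taking node 2 as the 0 V reference.
Source V1 fixes V_0 = 15 V.
KCL at each unknown node (sum of currents leaving = 0; resistances in Ω):
  Node 1: (V_1 - 15)/16 + (V_1 - 0)/1600 + (V_1 - 0)/1.5 = 0
Collecting terms: 0.7298 × V_1 = 0.9375  =>  V_1 = 1.285 V
V_th = V_1 - V_2 = 1.285 - 0 = 1.285 V
Step 2 — R_th: zero the source — replace V1 by a short circuit (node 2 merges into node 0) — and find the resistance seen between A (node 1) and B (node 0).
Reduce the network between node 1 (A) and node 0 (B) by series/parallel combination:
  Rp1 = R1 ‖ R2 ‖ R3 (parallel, all between nodes 0 and 1) = 1/(1/16 + 1/1600 + 1/1.5) = 1.37 Ω
R_th = 1.37 Ω

Final answer: V_th = 1.285 V, R_th = 1.37 Ω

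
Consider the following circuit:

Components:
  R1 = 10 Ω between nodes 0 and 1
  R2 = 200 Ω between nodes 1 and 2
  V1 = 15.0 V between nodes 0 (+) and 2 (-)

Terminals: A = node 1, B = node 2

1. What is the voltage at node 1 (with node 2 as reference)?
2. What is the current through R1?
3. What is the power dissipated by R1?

Nodal analysis, taking node 2 as the 0 V reference.
Source V1 fixes V_0 = 15 V.
KCL at each unknown node (sum of currents leaving = 0; resistances in Ω):
  Node 1: (V_1 - 15)/10 + (V_1 - 0)/200 = 0
Collecting terms: 0.105 × V_1 = 1.5  =>  V_1 = 14.29 V
Part 1:
  Read off the nodal solution: V_1 = 14.29 V
Part 2:
  I_R1 = (V_0 - V_1)/R1 = (15 - 14.29)/10 = 0.07143 A
  Magnitude: I_R1 = 0.07143 A
Part 3:
  I_R1 = (V_0 - V_1)/R1 = (15 - 14.29)/10 = 0.07143 A
  P_R1 = I_R1² × R1 = (0.07143)² × 10 = 0.05102 W

Final answers:
1. V_1 = 14.29 V
2. I_R1 = 0.07143 A
3. P_R1 = 0.05102 W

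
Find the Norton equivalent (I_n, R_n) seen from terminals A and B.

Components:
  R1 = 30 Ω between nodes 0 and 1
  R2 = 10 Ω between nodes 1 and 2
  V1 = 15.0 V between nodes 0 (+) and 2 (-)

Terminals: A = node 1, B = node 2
Find the Thévenin equivalent first; then I_n = V_th/R_th and R_n = R_th.
Step 1 — V_th is the open-circuit voltage V_A - V_B (nothing connected across the terminals).
Nodal analysis, taking node 2 as the 0 V reference.
Source V1 fixes V_0 = 15 V.
KCL at each unknown node (sum of currents leaving = 0; resistances in Ω):
  Node 1: (V_1 - 15)/30 + (V_1 - 0)/10 = 0
Collecting terms: 0.1333 × V_1 = 0.5  =>  V_1 = 3.75 V
V_th = V_1 - V_2 = 3.75 - 0 = 3.75 V
Step 2 — R_th: zero the source — replace V1 by a short circuit (node 2 merges into node 0) — and find the resistance seen between A (node 1) and B (node 0).
Reduce the network between node 1 (A) and node 0 (B) by series/parallel combination:
  Rp1 = R1 ‖ R2 (parallel, both between nodes 0 and 1) = 1/(1/30 + 1/10) = 7.5 Ω
R_th = 7.5 Ω
I_n = V_th/R_th = 3.75/7.5 = 0.5 A, and R_n = R_th = 7.5 Ω

Final answer: I_n = 0.5 A, R_n = 7.5 Ω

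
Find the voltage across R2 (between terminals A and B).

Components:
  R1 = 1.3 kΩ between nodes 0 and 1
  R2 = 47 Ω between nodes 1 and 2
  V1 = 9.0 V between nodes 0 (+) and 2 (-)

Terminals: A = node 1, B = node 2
R1 and R2 are in series across V1 (node 0 → node 1 → node 2), and the output A–B is taken across R2, so this is a voltage divider.
Series current: I = V1/(R1 + R2) = 9/(1300 + 47) = 9/1347 = 0.006682 A
V_R2 = I × R2 = V1 × R2/(R1 + R2) = 9 × 47/1347 = 0.314 V

Final answer: 0.314 V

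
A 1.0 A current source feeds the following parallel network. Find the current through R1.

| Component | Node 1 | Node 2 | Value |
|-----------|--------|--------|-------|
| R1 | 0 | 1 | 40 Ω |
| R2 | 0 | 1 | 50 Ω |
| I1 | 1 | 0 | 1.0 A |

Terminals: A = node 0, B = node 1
All resistors sit directly between nodes 0 and 1, so they are in parallel and share one voltage V; the full source current 1 A splits among them.
1/R_par = 1/40 + 1/50 = 0.045 S  =>  R_par = 22.22 Ω
V = I × R_par = 1 × 22.22 = 22.22 V
I_R1 = V/R1 = 22.22/40 = 0.5556 A

Final answer: 0.5556 A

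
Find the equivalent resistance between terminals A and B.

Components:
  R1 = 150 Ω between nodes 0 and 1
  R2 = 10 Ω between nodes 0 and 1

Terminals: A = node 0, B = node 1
Reduce the network between node 0 (A) and node 1 (B) by series/parallel combination:
  Rp1 = R1 ‖ R2 (parallel, both between nodes 0 and 1) = 1/(1/150 + 1/10) = 9.375 Ω
R_eq = 9.375 Ω

Final answer: 9.375 Ω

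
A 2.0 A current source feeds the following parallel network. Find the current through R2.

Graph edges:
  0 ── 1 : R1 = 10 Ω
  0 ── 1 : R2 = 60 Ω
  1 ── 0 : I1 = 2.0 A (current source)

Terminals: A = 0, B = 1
All resistors sit directly between nodes 0 and 1, so they are in parallel and share one voltage V; the full source current 2 A splits among them.
1/R_par = 1/10 + 1/60 = 0.1167 S  =>  R_par = 8.571 Ω
V = I × R_par = 2 × 8.571 = 17.14 V
I_R2 = V/R2 = 17.14/60 = 0.2857 A

Final answer: 0.2857 A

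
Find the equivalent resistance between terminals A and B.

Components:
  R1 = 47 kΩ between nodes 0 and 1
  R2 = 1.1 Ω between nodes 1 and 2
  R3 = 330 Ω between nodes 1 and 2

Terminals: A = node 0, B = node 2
Reduce the network between node 0 (A) and node 2 (B) by series/parallel combination:
  Rp1 = R2 ‖ R3 (parallel, both between nodes 1 and 2) = 1/(1/1.1 + 1/330) = 1.096 Ω
  Rs1 = R1 + Rp1 (series, joined only at node 1) = 47000 + 1.096 = 47000 Ω
R_eq = 47 kΩ

Final answer: 47 kΩ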